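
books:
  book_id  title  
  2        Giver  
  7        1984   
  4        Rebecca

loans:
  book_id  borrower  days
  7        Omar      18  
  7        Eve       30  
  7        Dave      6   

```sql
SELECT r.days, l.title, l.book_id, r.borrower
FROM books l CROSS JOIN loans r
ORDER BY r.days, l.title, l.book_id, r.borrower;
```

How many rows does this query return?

9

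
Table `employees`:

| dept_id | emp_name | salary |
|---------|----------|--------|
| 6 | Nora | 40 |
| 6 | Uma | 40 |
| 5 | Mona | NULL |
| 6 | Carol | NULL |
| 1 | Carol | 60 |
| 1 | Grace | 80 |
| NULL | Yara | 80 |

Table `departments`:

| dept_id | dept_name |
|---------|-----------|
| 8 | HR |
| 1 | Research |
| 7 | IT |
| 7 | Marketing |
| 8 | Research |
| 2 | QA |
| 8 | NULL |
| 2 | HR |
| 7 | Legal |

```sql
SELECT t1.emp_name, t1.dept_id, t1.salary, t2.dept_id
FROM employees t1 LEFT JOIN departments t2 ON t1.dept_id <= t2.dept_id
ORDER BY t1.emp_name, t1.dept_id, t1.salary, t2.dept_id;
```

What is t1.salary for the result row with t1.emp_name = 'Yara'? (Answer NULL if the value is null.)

80

LEFT JOIN keeps every row from `employees`; unmatched rows get NULL for `departments`'s columns.
Matching on t1.dept_id <= t2.dept_id. A NULL in a compared column never satisfies the condition.
- t1[0] dept_id=6 → 6 match(es) in t2 → 6 row(s).
- t1[1] dept_id=6 → 6 match(es) in t2 → 6 row(s).
- t1[2] dept_id=5 → 6 match(es) in t2 → 6 row(s).
- t1[3] dept_id=6 → 6 match(es) in t2 → 6 row(s).
- t1[4] dept_id=1 → 9 match(es) in t2 → 9 row(s).
- t1[5] dept_id=1 → 9 match(es) in t2 → 9 row(s).
- t1[6] dept_id=NULL → no match; kept with NULLs on the t2 side.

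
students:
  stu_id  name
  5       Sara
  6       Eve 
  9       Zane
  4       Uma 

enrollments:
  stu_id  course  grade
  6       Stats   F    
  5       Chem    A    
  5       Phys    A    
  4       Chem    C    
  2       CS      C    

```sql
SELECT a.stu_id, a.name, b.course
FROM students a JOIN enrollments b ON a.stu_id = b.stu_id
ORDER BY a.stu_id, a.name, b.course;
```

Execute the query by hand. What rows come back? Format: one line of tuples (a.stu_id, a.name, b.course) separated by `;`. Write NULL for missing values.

(4, Uma, Chem); (5, Sara, Chem); (5, Sara, Phys); (6, Eve, Stats)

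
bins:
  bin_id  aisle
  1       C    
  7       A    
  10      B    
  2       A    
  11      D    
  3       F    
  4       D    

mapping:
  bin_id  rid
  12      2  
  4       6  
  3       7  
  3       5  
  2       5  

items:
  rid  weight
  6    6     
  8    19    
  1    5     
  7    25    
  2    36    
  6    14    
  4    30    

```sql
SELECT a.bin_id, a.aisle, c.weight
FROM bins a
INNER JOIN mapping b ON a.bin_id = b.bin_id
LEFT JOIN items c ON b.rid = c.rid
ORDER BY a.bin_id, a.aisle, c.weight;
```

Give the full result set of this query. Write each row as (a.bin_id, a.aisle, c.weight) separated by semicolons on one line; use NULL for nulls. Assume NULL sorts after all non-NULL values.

(2, A, NULL); (3, F, 25); (3, F, NULL); (4, D, 6); (4, D, 14)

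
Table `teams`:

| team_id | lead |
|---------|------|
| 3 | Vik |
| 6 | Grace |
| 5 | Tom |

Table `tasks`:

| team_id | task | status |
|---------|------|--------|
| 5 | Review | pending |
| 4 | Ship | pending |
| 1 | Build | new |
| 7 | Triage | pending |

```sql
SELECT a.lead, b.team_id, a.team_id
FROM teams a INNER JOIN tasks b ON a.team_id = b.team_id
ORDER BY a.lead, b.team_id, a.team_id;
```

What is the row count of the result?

1

INNER JOIN keeps only pairs where the ON condition holds.
Matching on a.team_id = b.team_id.
Matched pairs: 1.
Total: 1 rows.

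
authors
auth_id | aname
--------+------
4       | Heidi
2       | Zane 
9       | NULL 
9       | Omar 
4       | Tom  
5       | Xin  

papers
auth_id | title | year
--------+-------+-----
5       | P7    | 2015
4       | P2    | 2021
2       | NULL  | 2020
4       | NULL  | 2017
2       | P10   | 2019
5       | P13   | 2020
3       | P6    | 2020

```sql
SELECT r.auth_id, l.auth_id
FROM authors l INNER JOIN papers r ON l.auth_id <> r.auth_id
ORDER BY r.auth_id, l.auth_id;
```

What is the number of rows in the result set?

34

INNER JOIN keeps only pairs where the ON condition holds.
Matching on l.auth_id <> r.auth_id.
- auth_id=4: 5 matching r row(s), so 5 row(s) emitted.
- auth_id=2: 5 matching r row(s), so 5 row(s) emitted.
- auth_id=9: 7 matching r row(s), so 7 row(s) emitted.
- auth_id=9: 7 matching r row(s), so 7 row(s) emitted.
- auth_id=4: 5 matching r row(s), so 5 row(s) emitted.
- auth_id=5: 5 matching r row(s), so 5 row(s) emitted.
Total: 34 rows.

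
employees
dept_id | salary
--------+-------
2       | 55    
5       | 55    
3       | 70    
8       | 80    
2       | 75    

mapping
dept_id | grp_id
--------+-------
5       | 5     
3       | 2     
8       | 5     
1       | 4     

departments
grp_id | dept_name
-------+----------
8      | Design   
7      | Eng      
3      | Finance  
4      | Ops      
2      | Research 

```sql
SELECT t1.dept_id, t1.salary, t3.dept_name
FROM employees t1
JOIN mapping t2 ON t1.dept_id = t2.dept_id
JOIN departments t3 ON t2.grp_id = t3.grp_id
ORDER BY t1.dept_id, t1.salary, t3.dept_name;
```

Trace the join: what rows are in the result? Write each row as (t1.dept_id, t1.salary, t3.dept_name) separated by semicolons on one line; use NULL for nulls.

Step 1 — t1 INNER JOIN t2 on dept_id → 3 row(s).
Then INNER JOIN `departments t3` on grp_id: keep only rows whose t2.grp_id appears in t3.

(3, 70, Research)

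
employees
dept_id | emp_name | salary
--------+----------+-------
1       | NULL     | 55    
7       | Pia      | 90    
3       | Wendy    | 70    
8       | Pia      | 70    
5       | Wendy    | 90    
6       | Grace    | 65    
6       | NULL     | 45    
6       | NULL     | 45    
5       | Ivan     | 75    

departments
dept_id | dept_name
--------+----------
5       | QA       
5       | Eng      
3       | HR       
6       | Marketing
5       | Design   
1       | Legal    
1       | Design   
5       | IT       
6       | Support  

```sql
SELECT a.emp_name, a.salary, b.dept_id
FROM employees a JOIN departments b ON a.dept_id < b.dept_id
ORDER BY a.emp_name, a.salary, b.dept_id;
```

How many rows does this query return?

INNER JOIN keeps only pairs where the ON condition holds.
Matching on a.dept_id < b.dept_id.
Matched pairs: 17.
Total: 17 rows.

17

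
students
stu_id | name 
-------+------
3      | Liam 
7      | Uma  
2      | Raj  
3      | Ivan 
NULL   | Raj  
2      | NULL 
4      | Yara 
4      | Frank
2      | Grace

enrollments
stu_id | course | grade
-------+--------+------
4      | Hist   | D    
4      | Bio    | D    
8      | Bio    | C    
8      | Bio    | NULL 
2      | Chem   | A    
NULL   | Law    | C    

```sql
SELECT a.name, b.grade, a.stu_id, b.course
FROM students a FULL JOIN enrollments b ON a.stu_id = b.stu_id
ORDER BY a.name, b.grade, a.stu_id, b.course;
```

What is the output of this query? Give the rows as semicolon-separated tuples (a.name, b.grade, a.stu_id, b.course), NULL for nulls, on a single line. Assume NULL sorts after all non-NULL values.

(Frank, D, 4, Bio); (Frank, D, 4, Hist); (Grace, A, 2, Chem); (Ivan, NULL, 3, NULL); (Liam, NULL, 3, NULL); (Raj, A, 2, Chem); (Raj, NULL, NULL, NULL); (Uma, NULL, 7, NULL); (Yara, D, 4, Bio); (Yara, D, 4, Hist); (NULL, A, 2, Chem); (NULL, C, NULL, Bio); (NULL, C, NULL, Law); (NULL, NULL, NULL, Bio)

FULL OUTER JOIN keeps every row from both sides; unmatched rows get NULL for the other side's columns.
Matching on a.stu_id = b.stu_id. A NULL in a compared column never satisfies the condition.
- a row (stu_id=3): no match → kept, b columns NULL.
- a row (stu_id=7): no match → kept, b columns NULL.
- a row (stu_id=2): matches 1 b row(s) → 1 output row(s).
- a row (stu_id=3): no match → kept, b columns NULL.
- a row (stu_id=NULL): no match → kept, b columns NULL.
- a row (stu_id=2): matches 1 b row(s) → 1 output row(s).
- a row (stu_id=4): matches 2 b row(s) → 2 output row(s).
- a row (stu_id=4): matches 2 b row(s) → 2 output row(s).
- a row (stu_id=2): matches 1 b row(s) → 1 output row(s).
- plus 3 unmatched b row(s), each kept with NULL a columns.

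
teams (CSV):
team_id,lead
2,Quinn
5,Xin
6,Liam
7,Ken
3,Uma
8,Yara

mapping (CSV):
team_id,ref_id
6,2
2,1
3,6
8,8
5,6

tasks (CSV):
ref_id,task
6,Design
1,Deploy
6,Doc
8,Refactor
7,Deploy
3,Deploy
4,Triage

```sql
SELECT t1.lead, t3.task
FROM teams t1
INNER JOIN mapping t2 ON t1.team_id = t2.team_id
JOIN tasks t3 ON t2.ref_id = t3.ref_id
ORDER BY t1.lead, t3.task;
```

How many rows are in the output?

Joins associate left-to-right: teams INNER JOIN mapping on team_id gives 5 intermediate row(s).
Then INNER JOIN `tasks t3` on ref_id: keep only rows whose t2.ref_id appears in t3.
Result: 6 row(s).

6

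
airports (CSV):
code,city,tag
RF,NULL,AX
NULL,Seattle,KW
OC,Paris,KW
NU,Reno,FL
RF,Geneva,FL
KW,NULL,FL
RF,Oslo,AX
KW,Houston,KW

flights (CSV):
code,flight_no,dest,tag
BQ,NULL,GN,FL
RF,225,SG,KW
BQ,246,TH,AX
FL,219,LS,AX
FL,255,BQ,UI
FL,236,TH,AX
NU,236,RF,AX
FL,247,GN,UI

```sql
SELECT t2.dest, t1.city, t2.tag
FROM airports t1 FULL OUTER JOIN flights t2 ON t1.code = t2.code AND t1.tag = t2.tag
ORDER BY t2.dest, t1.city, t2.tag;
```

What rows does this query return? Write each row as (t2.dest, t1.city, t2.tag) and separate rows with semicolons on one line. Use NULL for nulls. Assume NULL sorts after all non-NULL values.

FULL OUTER JOIN keeps every row from both sides; unmatched rows get NULL for the other side's columns.
Matching on t1.code = t2.code AND t1.tag = t2.tag. A NULL in a compared column never satisfies the condition.
Matched pairs: 0; unmatched t1 rows kept: 8; unmatched t2 rows kept: 8.

(BQ, NULL, UI); (GN, NULL, FL); (GN, NULL, UI); (LS, NULL, AX); (RF, NULL, AX); (SG, NULL, KW); (TH, NULL, AX); (TH, NULL, AX); (NULL, Geneva, NULL); (NULL, Houston, NULL); (NULL, Oslo, NULL); (NULL, Paris, NULL); (NULL, Reno, NULL); (NULL, Seattle, NULL); (NULL, NULL, NULL); (NULL, NULL, NULL)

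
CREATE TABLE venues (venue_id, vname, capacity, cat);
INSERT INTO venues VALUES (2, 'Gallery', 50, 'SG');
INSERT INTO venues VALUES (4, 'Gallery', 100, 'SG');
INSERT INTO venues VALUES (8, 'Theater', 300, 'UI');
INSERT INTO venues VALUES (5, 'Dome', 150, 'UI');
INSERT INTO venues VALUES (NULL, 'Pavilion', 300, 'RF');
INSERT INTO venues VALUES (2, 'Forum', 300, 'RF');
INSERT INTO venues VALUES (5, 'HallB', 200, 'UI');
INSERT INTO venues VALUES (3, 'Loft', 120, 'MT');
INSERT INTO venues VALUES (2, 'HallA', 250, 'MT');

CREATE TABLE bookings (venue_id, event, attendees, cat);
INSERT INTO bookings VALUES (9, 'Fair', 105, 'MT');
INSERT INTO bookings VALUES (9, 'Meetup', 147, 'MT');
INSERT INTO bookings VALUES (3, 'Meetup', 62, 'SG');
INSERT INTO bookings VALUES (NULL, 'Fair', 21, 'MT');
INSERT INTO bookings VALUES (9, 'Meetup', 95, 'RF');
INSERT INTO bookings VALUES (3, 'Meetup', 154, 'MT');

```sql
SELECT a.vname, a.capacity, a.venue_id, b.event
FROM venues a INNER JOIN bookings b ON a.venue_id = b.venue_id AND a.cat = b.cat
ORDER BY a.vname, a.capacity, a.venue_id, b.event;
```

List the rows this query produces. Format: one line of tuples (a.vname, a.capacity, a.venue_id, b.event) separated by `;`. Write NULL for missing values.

(Loft, 120, 3, Meetup)

INNER JOIN keeps only pairs where the ON condition holds.
Matching on a.venue_id = b.venue_id AND a.cat = b.cat. A NULL in a compared column never satisfies the condition.
- a[0] venue_id=2, cat=SG → no match; dropped.
- a[1] venue_id=4, cat=SG → no match; dropped.
- a[2] venue_id=8, cat=UI → no match; dropped.
- a[3] venue_id=5, cat=UI → no match; dropped.
- a[4] venue_id=NULL, cat=RF → no match; dropped.
- a[5] venue_id=2, cat=RF → no match; dropped.
- a[6] venue_id=5, cat=UI → no match; dropped.
- a[7] venue_id=3, cat=MT → 1 match(es) in b → 1 row(s).
- a[8] venue_id=2, cat=MT → no match; dropped.
After projecting and ordering:
a.vname | a.capacity | a.venue_id | b.event
Loft | 120 | 3 | Meetup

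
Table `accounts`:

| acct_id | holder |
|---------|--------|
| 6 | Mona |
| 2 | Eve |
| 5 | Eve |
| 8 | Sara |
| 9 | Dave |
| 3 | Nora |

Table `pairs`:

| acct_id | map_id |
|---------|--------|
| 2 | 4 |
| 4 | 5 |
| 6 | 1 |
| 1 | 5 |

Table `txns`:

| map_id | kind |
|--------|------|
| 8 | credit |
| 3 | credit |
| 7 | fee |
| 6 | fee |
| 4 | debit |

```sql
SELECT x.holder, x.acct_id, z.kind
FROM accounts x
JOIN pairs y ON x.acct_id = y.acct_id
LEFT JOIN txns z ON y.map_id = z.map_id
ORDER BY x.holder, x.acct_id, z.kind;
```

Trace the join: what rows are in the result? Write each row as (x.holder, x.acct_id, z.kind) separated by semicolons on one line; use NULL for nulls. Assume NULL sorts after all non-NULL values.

Evaluate left to right. First `accounts x INNER JOIN pairs y` on acct_id: 2 row(s).
Then LEFT JOIN `txns z` on map_id: each of those 2 rows is kept; rows whose y.map_id has no match in z get NULL for z's columns.

(Eve, 2, debit); (Mona, 6, NULL)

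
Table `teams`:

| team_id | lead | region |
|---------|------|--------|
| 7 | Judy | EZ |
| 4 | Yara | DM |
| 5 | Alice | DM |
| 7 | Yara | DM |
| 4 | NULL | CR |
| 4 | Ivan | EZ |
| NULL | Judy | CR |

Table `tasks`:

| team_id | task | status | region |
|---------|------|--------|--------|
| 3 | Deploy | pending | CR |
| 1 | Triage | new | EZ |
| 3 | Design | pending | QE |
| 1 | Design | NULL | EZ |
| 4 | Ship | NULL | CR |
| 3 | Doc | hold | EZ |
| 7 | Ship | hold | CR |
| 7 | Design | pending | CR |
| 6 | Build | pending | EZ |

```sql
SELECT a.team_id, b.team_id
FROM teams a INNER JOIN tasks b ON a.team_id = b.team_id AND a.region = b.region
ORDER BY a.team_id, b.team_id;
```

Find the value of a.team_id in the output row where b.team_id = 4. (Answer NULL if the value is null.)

INNER JOIN keeps only pairs where the ON condition holds.
Matching on a.team_id = b.team_id AND a.region = b.region. A NULL in a compared column never satisfies the condition.
- a row (team_id=7, region=EZ): no match → dropped.
- a row (team_id=4, region=DM): no match → dropped.
- a row (team_id=5, region=DM): no match → dropped.
- a row (team_id=7, region=DM): no match → dropped.
- a row (team_id=4, region=CR): matches 1 b row(s) → 1 output row(s).
- a row (team_id=4, region=EZ): no match → dropped.
- a row (team_id=NULL, region=CR): no match → dropped.

4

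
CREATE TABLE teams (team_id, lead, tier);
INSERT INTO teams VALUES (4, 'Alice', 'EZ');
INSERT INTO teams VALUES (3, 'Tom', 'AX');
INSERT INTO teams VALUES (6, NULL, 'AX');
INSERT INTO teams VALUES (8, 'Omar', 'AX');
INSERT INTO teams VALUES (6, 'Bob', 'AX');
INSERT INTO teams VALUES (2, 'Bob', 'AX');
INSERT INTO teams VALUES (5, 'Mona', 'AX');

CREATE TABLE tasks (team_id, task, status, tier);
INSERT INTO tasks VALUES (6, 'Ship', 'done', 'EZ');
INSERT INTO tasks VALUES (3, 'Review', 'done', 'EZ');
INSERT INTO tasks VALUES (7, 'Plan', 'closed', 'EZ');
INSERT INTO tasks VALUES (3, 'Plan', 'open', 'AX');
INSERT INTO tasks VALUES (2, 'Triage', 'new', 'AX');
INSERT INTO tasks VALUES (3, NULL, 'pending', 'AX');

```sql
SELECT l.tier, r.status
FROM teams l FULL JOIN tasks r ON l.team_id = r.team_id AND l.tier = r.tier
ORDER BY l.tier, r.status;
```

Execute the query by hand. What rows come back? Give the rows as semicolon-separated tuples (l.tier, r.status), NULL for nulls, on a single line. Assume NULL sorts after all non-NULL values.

FULL OUTER JOIN keeps every row from both sides; unmatched rows get NULL for the other side's columns.
Matching on l.team_id = r.team_id AND l.tier = r.tier.
Matched pairs: 3; unmatched l rows kept: 5; unmatched r rows kept: 3.

(AX, new); (AX, open); (AX, pending); (AX, NULL); (AX, NULL); (AX, NULL); (AX, NULL); (EZ, NULL); (NULL, closed); (NULL, done); (NULL, done)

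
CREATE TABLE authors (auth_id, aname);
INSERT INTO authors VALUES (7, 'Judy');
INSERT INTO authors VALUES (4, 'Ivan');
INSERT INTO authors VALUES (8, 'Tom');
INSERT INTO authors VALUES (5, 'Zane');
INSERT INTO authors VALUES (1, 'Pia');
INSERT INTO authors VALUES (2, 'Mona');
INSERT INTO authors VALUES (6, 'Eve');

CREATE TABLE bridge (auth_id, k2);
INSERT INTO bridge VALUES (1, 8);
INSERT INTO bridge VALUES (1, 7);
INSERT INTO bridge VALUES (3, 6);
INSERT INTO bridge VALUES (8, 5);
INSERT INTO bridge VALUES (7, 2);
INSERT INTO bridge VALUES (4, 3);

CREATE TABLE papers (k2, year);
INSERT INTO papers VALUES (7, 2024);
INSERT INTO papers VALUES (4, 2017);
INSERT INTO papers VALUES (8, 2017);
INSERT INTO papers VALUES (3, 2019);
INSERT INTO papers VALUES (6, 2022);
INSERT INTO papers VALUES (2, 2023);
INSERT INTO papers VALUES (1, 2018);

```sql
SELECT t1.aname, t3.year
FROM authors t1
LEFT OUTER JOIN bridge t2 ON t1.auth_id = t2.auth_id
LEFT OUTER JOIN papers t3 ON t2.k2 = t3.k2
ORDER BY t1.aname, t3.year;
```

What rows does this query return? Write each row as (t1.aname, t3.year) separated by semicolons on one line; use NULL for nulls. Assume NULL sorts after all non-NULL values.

(Eve, NULL); (Ivan, 2019); (Judy, 2023); (Mona, NULL); (Pia, 2017); (Pia, 2024); (Tom, NULL); (Zane, NULL)

Joins associate left-to-right: authors LEFT JOIN bridge on auth_id gives 8 intermediate row(s).
Then LEFT JOIN `papers t3` on k2: each of those 8 rows is kept; rows whose t2.k2 has no match in t3 get NULL for t3's columns.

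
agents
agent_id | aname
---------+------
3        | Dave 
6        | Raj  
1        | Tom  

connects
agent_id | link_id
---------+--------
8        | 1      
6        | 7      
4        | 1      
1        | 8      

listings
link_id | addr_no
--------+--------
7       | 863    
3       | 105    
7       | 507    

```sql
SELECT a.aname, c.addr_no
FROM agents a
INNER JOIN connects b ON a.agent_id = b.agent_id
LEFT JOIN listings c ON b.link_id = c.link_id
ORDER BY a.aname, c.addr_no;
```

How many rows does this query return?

Step 1 — a INNER JOIN b on agent_id → 2 row(s).
Then LEFT JOIN `listings c` on link_id: each of those 2 rows is kept; rows whose b.link_id has no match in c get NULL for c's columns.
Result: 3 row(s).

3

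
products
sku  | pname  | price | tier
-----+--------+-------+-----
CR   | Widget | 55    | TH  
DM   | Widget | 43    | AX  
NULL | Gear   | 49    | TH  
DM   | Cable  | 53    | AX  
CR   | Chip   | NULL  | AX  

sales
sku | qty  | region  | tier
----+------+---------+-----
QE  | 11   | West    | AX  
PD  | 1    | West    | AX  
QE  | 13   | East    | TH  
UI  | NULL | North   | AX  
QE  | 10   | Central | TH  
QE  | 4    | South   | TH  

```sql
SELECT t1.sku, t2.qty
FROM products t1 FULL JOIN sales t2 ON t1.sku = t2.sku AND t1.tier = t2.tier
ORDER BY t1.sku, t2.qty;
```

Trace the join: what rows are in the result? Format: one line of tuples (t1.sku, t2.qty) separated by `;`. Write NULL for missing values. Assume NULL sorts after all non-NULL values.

FULL OUTER JOIN keeps every row from both sides; unmatched rows get NULL for the other side's columns.
Matching on t1.sku = t2.sku AND t1.tier = t2.tier. A NULL in a compared column never satisfies the condition.
- t1[0] sku=CR, tier=TH → no match; kept with NULLs on the t2 side.
- t1[1] sku=DM, tier=AX → no match; kept with NULLs on the t2 side.
- t1[2] sku=NULL, tier=TH → no match; kept with NULLs on the t2 side.
- t1[3] sku=DM, tier=AX → no match; kept with NULLs on the t2 side.
- t1[4] sku=CR, tier=AX → no match; kept with NULLs on the t2 side.
- 6 t2 row(s) had no t1 match → kept, t1 columns NULL.

(CR, NULL); (CR, NULL); (DM, NULL); (DM, NULL); (NULL, 1); (NULL, 4); (NULL, 10); (NULL, 11); (NULL, 13); (NULL, NULL); (NULL, NULL)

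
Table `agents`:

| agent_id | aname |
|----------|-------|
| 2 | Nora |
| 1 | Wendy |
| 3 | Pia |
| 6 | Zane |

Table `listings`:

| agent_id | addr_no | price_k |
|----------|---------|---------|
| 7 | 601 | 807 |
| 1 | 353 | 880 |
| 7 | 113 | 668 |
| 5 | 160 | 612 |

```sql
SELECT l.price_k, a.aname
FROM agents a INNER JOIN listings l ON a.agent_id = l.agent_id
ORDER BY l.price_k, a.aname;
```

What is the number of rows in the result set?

INNER JOIN keeps only pairs where the ON condition holds.
Matching on a.agent_id = l.agent_id.
Matched pairs: 1.
Total: 1 rows.

1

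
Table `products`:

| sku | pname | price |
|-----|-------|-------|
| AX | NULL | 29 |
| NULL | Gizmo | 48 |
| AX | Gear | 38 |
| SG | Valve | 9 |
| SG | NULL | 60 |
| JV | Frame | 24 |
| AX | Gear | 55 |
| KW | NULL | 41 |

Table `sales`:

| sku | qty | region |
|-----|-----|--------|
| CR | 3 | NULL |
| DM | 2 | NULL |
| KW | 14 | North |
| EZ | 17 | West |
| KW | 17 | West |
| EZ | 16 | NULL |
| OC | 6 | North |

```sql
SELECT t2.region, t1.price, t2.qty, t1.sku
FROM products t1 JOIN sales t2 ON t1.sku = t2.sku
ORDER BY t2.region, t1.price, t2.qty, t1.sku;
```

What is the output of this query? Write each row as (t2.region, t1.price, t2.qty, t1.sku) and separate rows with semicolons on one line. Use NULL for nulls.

INNER JOIN keeps only pairs where the ON condition holds.
Matching on t1.sku = t2.sku. A NULL in a compared column never satisfies the condition.
Matched pairs: 2.

(North, 41, 14, KW); (West, 41, 17, KW)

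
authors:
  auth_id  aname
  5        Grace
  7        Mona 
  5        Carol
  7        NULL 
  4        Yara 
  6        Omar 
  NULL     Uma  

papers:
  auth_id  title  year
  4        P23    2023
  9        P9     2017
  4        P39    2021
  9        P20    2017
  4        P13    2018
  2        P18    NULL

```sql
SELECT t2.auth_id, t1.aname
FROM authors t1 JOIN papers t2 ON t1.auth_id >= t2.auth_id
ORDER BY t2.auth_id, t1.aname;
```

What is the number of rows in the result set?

24

INNER JOIN keeps only pairs where the ON condition holds.
Matching on t1.auth_id >= t2.auth_id. A NULL in a compared column never satisfies the condition.
Matched pairs: 24.
Total: 24 rows.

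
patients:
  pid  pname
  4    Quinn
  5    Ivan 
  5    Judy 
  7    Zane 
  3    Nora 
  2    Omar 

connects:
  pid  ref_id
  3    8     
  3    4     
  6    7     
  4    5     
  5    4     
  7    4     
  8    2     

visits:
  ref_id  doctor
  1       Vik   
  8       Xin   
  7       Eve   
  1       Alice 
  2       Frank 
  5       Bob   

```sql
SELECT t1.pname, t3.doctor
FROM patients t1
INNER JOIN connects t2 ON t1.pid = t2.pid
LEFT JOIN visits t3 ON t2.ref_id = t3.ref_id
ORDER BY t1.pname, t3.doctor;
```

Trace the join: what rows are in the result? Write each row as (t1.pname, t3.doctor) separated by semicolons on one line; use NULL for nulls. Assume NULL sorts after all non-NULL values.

(Ivan, NULL); (Judy, NULL); (Nora, Xin); (Nora, NULL); (Quinn, Bob); (Zane, NULL)

Step 1 — t1 INNER JOIN t2 on pid → 6 row(s).
Then LEFT JOIN `visits t3` on ref_id: each of those 6 rows is kept; rows whose t2.ref_id has no match in t3 get NULL for t3's columns.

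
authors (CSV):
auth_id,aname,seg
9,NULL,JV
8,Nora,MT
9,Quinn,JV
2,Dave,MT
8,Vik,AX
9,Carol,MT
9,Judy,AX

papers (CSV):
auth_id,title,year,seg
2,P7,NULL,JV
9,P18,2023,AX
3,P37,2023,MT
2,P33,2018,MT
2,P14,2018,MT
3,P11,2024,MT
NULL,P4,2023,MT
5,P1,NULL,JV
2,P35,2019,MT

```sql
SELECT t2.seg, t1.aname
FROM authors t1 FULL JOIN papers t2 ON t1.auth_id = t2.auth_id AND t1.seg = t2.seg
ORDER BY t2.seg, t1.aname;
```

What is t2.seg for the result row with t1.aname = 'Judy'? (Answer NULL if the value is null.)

FULL OUTER JOIN keeps every row from both sides; unmatched rows get NULL for the other side's columns.
Matching on t1.auth_id = t2.auth_id AND t1.seg = t2.seg. A NULL in a compared column never satisfies the condition.
- t1[0] auth_id=9, seg=JV → no match; kept with NULLs on the t2 side.
- t1[1] auth_id=8, seg=MT → no match; kept with NULLs on the t2 side.
- t1[2] auth_id=9, seg=JV → no match; kept with NULLs on the t2 side.
- t1[3] auth_id=2, seg=MT → 3 match(es) in t2 → 3 row(s).
- t1[4] auth_id=8, seg=AX → no match; kept with NULLs on the t2 side.
- t1[5] auth_id=9, seg=MT → no match; kept with NULLs on the t2 side.
- t1[6] auth_id=9, seg=AX → 1 match(es) in t2 → 1 row(s).
- 5 t2 row(s) had no t1 match → kept, t1 columns NULL.

AX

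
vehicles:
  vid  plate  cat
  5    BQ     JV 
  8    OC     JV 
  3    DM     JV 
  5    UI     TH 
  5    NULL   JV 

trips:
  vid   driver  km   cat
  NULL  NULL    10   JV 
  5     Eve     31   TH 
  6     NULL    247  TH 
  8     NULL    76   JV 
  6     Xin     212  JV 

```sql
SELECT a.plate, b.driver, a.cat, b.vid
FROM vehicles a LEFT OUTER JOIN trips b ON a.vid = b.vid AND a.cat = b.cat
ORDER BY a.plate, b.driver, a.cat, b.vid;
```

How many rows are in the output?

5

LEFT JOIN keeps every row from `vehicles`; unmatched rows get NULL for `trips`'s columns.
Matching on a.vid = b.vid AND a.cat = b.cat. A NULL in a compared column never satisfies the condition.
Matched pairs: 2; unmatched a rows kept: 3.
Total: 2 matched + 3 padded = 5 rows.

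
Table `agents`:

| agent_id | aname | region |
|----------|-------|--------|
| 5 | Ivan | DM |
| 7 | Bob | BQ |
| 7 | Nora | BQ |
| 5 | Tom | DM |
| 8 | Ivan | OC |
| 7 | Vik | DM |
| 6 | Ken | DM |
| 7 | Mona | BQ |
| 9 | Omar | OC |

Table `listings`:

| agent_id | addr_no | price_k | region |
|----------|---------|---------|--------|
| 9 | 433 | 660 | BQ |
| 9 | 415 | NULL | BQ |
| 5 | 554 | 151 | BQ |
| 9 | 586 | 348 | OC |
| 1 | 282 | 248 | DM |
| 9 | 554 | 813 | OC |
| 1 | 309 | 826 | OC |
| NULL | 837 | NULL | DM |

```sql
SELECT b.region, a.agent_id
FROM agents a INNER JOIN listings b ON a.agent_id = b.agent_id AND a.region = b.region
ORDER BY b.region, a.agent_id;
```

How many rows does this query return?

2

INNER JOIN keeps only pairs where the ON condition holds.
Matching on a.agent_id = b.agent_id AND a.region = b.region. A NULL in a compared column never satisfies the condition.
- a[0] agent_id=5, region=DM → no match; dropped.
- a[1] agent_id=7, region=BQ → no match; dropped.
- a[2] agent_id=7, region=BQ → no match; dropped.
- a[3] agent_id=5, region=DM → no match; dropped.
- a[4] agent_id=8, region=OC → no match; dropped.
- a[5] agent_id=7, region=DM → no match; dropped.
- a[6] agent_id=6, region=DM → no match; dropped.
- a[7] agent_id=7, region=BQ → no match; dropped.
- a[8] agent_id=9, region=OC → 2 match(es) in b → 2 row(s).
Total: 2 rows.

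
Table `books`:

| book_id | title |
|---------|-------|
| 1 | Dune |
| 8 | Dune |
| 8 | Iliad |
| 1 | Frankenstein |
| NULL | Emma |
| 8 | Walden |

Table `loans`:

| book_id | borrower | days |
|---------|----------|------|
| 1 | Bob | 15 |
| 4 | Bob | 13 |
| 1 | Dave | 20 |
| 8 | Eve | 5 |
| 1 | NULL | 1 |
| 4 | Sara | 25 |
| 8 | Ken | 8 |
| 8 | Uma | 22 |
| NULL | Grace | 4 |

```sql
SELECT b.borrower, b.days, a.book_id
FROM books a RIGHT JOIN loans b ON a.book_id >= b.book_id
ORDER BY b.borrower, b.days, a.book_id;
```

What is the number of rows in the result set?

RIGHT JOIN keeps every row from `loans`; unmatched rows get NULL for `books`'s columns.
Matching on a.book_id >= b.book_id. A NULL in a compared column never satisfies the condition.
- book_id=1: 3 matching b row(s), so 3 row(s) emitted.
- book_id=8: 8 matching b row(s), so 8 row(s) emitted.
- book_id=8: 8 matching b row(s), so 8 row(s) emitted.
- book_id=1: 3 matching b row(s), so 3 row(s) emitted.
- book_id=NULL: no matching b row.
- book_id=8: 8 matching b row(s), so 8 row(s) emitted.
- plus 1 unmatched b row(s), each kept with NULL a columns.
Total: 30 matched + 1 padded = 31 rows.

31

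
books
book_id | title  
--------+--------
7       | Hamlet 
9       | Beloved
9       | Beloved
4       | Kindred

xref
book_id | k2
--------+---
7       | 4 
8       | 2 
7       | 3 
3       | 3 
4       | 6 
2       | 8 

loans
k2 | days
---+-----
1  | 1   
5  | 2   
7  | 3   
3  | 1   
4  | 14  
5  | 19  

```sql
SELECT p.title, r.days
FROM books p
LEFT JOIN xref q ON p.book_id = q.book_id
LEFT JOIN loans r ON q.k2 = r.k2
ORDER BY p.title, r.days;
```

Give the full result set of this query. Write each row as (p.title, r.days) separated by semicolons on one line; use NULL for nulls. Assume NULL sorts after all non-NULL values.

(Beloved, NULL); (Beloved, NULL); (Hamlet, 1); (Hamlet, 14); (Kindred, NULL)

Joins associate left-to-right: books LEFT JOIN xref on book_id gives 5 intermediate row(s).
Then LEFT JOIN `loans r` on k2: each of those 5 rows is kept; rows whose q.k2 has no match in r get NULL for r's columns.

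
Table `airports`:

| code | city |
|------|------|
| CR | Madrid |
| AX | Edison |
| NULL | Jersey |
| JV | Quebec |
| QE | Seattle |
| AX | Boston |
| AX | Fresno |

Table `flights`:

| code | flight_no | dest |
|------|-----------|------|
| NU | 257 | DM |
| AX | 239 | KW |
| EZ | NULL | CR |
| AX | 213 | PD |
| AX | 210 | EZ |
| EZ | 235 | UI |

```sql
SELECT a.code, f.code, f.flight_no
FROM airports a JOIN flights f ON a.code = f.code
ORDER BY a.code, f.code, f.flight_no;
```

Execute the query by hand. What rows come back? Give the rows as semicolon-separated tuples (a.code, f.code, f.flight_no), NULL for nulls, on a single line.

(AX, AX, 210); (AX, AX, 210); (AX, AX, 210); (AX, AX, 213); (AX, AX, 213); (AX, AX, 213); (AX, AX, 239); (AX, AX, 239); (AX, AX, 239)

INNER JOIN keeps only pairs where the ON condition holds.
Matching on a.code = f.code. A NULL in a compared column never satisfies the condition.
- a[0] code=CR → no match; dropped.
- a[1] code=AX → 3 match(es) in f → 3 row(s).
- a[2] code=NULL → no match; dropped.
- a[3] code=JV → no match; dropped.
- a[4] code=QE → no match; dropped.
- a[5] code=AX → 3 match(es) in f → 3 row(s).
- a[6] code=AX → 3 match(es) in f → 3 row(s).
After projecting and ordering:
a.code | f.code | f.flight_no
AX | AX | 210
AX | AX | 210
AX | AX | 210
AX | AX | 213
AX | AX | 213
AX | AX | 213
AX | AX | 239
AX | AX | 239
AX | AX | 239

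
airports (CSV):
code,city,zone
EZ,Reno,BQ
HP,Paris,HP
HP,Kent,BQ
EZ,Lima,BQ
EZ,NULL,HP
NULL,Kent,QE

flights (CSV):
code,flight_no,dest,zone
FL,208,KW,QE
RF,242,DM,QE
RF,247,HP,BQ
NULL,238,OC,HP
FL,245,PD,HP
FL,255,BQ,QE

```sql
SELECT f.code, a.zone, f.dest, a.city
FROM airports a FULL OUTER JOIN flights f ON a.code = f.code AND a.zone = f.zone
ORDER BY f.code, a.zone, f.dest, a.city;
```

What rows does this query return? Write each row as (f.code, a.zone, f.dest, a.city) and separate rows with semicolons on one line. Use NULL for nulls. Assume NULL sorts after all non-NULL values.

(FL, NULL, BQ, NULL); (FL, NULL, KW, NULL); (FL, NULL, PD, NULL); (RF, NULL, DM, NULL); (RF, NULL, HP, NULL); (NULL, BQ, NULL, Kent); (NULL, BQ, NULL, Lima); (NULL, BQ, NULL, Reno); (NULL, HP, NULL, Paris); (NULL, HP, NULL, NULL); (NULL, QE, NULL, Kent); (NULL, NULL, OC, NULL)

FULL OUTER JOIN keeps every row from both sides; unmatched rows get NULL for the other side's columns.
Matching on a.code = f.code AND a.zone = f.zone. A NULL in a compared column never satisfies the condition.
- a (code=EZ, zone=BQ) has no partner → padded with NULL.
- a (code=HP, zone=HP) has no partner → padded with NULL.
- a (code=HP, zone=BQ) has no partner → padded with NULL.
- a (code=EZ, zone=BQ) has no partner → padded with NULL.
- a (code=EZ, zone=HP) has no partner → padded with NULL.
- a (code=NULL, zone=QE) has no partner → padded with NULL.
- 6 row(s) from f found no a partner → padded with NULL.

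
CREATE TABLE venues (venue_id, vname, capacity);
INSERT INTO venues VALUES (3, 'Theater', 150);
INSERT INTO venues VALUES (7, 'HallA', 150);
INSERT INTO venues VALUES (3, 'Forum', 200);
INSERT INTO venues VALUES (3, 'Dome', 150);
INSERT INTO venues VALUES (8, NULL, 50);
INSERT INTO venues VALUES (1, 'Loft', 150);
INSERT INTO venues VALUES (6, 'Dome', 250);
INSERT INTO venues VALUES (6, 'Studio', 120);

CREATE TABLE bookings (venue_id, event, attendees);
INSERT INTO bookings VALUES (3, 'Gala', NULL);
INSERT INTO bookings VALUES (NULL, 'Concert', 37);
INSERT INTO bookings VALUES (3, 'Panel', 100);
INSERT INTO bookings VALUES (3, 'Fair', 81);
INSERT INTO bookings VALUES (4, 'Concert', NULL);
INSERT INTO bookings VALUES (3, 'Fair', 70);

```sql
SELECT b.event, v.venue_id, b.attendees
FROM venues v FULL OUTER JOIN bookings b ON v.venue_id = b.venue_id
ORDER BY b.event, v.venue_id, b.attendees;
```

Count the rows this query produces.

19

FULL OUTER JOIN keeps every row from both sides; unmatched rows get NULL for the other side's columns.
Matching on v.venue_id = b.venue_id. A NULL in a compared column never satisfies the condition.
- v (venue_id=3) pairs with 4 row(s) of b.
- v (venue_id=7) has no partner → padded with NULL.
- v (venue_id=3) pairs with 4 row(s) of b.
- v (venue_id=3) pairs with 4 row(s) of b.
- v (venue_id=8) has no partner → padded with NULL.
- v (venue_id=1) has no partner → padded with NULL.
- v (venue_id=6) has no partner → padded with NULL.
- v (venue_id=6) has no partner → padded with NULL.
- 2 row(s) from b found no v partner → padded with NULL.
Total: 12 matched + 7 padded = 19 rows.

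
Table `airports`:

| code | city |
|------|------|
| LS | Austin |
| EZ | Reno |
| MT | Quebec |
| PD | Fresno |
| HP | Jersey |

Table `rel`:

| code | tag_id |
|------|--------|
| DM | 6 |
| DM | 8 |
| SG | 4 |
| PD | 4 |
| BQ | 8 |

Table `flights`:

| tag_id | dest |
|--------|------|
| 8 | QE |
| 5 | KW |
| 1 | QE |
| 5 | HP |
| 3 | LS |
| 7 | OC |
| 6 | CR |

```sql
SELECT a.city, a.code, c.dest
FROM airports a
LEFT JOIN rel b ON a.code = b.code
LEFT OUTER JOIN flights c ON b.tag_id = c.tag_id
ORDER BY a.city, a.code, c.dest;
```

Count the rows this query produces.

Evaluate left to right. First `airports a LEFT JOIN rel b` on code: 5 row(s).
Then LEFT JOIN `flights c` on tag_id: each of those 5 rows is kept; rows whose b.tag_id has no match in c get NULL for c's columns.
Result: 5 row(s).

5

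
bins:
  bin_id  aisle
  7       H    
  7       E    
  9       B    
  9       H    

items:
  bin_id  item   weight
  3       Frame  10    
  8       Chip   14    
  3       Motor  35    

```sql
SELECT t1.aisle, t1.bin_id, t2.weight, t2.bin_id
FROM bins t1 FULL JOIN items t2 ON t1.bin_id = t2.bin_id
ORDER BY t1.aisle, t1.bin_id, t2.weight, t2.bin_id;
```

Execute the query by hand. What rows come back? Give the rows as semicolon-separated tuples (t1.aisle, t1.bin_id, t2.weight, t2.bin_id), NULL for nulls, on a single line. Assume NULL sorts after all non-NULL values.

FULL OUTER JOIN keeps every row from both sides; unmatched rows get NULL for the other side's columns.
Matching on t1.bin_id = t2.bin_id.
- bin_id=7: no t2 row matches, row kept with t2 columns NULL.
- bin_id=7: no t2 row matches, row kept with t2 columns NULL.
- bin_id=9: no t2 row matches, row kept with t2 columns NULL.
- bin_id=9: no t2 row matches, row kept with t2 columns NULL.
- 3 row(s) from t2 found no t1 partner → padded with NULL.
After projecting and ordering:
t1.aisle | t1.bin_id | t2.weight | t2.bin_id
B | 9 | NULL | NULL
E | 7 | NULL | NULL
H | 7 | NULL | NULL
H | 9 | NULL | NULL
NULL | NULL | 10 | 3
NULL | NULL | 14 | 8
NULL | NULL | 35 | 3

(B, 9, NULL, NULL); (E, 7, NULL, NULL); (H, 7, NULL, NULL); (H, 9, NULL, NULL); (NULL, NULL, 10, 3); (NULL, NULL, 14, 8); (NULL, NULL, 35, 3)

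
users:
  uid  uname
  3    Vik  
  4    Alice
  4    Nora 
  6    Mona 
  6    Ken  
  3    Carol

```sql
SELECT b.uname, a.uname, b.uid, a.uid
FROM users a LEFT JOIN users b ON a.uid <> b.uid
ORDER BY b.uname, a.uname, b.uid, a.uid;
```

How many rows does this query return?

24

LEFT JOIN keeps every row from `users a`; unmatched rows get NULL for `users b`'s columns.
Matching on a.uid <> b.uid.
- a (uid=3) pairs with 4 row(s) of b.
- a (uid=4) pairs with 4 row(s) of b.
- a (uid=4) pairs with 4 row(s) of b.
- a (uid=6) pairs with 4 row(s) of b.
- a (uid=6) pairs with 4 row(s) of b.
- a (uid=3) pairs with 4 row(s) of b.
Total: 24 rows.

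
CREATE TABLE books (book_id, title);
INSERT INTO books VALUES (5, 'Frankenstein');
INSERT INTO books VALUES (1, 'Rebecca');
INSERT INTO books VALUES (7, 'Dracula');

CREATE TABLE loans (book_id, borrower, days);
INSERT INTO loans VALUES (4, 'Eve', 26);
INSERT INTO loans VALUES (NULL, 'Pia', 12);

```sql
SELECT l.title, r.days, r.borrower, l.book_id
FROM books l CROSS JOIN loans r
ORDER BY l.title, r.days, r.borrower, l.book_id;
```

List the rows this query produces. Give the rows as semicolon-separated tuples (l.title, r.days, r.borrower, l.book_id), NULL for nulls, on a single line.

CROSS JOIN pairs every row of `books` with every row of `loans`: 3 × 2 = 6 rows.
After projecting and ordering:
l.title | r.days | r.borrower | l.book_id
Dracula | 12 | Pia | 7
Dracula | 26 | Eve | 7
Frankenstein | 12 | Pia | 5
Frankenstein | 26 | Eve | 5
Rebecca | 12 | Pia | 1
Rebecca | 26 | Eve | 1

(Dracula, 12, Pia, 7); (Dracula, 26, Eve, 7); (Frankenstein, 12, Pia, 5); (Frankenstein, 26, Eve, 5); (Rebecca, 12, Pia, 1); (Rebecca, 26, Eve, 1)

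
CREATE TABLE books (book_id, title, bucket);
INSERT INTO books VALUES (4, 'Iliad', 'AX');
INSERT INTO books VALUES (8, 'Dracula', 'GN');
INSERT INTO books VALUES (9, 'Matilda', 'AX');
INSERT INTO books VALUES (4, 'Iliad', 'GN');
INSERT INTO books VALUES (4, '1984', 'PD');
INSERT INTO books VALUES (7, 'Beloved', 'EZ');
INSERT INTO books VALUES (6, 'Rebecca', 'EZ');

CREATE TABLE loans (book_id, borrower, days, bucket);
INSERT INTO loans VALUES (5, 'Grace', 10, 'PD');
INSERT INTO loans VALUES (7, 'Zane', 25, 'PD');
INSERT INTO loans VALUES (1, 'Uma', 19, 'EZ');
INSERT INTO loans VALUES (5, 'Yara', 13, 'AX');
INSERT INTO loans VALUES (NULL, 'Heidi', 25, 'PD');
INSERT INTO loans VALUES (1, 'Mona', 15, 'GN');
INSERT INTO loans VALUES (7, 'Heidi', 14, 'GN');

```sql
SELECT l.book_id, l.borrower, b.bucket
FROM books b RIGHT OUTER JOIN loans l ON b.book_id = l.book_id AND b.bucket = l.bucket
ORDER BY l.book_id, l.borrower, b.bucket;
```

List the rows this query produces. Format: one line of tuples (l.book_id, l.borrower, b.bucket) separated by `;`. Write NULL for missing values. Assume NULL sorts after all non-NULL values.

(1, Mona, NULL); (1, Uma, NULL); (5, Grace, NULL); (5, Yara, NULL); (7, Heidi, NULL); (7, Zane, NULL); (NULL, Heidi, NULL)

RIGHT JOIN keeps every row from `loans`; unmatched rows get NULL for `books`'s columns.
Matching on b.book_id = l.book_id AND b.bucket = l.bucket. A NULL in a compared column never satisfies the condition.
- book_id=4, bucket=AX: no matching l row.
- book_id=8, bucket=GN: no matching l row.
- book_id=9, bucket=AX: no matching l row.
- book_id=4, bucket=GN: no matching l row.
- book_id=4, bucket=PD: no matching l row.
- book_id=7, bucket=EZ: no matching l row.
- book_id=6, bucket=EZ: no matching l row.
- plus 7 unmatched l row(s), each kept with NULL b columns.
After projecting and ordering:
l.book_id | l.borrower | b.bucket
1 | Mona | NULL
1 | Uma | NULL
5 | Grace | NULL
5 | Yara | NULL
7 | Heidi | NULL
7 | Zane | NULL
NULL | Heidi | NULL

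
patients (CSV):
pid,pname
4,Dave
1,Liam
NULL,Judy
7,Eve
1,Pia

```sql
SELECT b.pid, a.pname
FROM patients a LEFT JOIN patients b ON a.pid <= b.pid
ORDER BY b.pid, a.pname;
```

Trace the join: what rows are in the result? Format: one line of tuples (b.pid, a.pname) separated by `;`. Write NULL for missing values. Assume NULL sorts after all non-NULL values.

(1, Liam); (1, Liam); (1, Pia); (1, Pia); (4, Dave); (4, Liam); (4, Pia); (7, Dave); (7, Eve); (7, Liam); (7, Pia); (NULL, Judy)

LEFT JOIN keeps every row from `patients a`; unmatched rows get NULL for `patients b`'s columns.
Matching on a.pid <= b.pid. A NULL in a compared column never satisfies the condition.
- pid=4: 2 matching b row(s), so 2 row(s) emitted.
- pid=1: 4 matching b row(s), so 4 row(s) emitted.
- pid=NULL: no b row matches, row kept with b columns NULL.
- pid=7: 1 matching b row(s), so 1 row(s) emitted.
- pid=1: 4 matching b row(s), so 4 row(s) emitted.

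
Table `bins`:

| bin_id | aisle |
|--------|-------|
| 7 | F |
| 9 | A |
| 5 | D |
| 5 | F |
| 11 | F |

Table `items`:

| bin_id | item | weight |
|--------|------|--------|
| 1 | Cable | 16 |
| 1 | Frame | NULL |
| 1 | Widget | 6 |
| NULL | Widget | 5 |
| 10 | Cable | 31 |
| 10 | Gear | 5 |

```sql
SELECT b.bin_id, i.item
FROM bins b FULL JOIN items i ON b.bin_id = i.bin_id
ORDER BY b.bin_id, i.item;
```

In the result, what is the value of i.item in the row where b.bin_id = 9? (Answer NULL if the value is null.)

NULL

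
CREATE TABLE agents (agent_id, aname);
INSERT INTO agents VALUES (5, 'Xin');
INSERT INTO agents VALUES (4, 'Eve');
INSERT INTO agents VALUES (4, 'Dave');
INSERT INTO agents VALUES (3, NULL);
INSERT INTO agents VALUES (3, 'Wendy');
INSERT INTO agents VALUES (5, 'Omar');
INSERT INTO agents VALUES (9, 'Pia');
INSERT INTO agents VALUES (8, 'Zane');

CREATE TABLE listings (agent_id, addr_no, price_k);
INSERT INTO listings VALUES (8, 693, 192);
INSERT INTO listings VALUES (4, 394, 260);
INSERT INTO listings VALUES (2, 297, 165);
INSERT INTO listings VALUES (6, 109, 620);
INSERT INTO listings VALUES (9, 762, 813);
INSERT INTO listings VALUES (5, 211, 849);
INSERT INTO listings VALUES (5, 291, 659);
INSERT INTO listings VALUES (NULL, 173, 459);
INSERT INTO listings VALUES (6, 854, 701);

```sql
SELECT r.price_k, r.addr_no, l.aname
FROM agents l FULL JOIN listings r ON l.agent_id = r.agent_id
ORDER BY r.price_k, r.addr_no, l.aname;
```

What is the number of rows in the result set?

14

FULL OUTER JOIN keeps every row from both sides; unmatched rows get NULL for the other side's columns.
Matching on l.agent_id = r.agent_id. A NULL in a compared column never satisfies the condition.
- agent_id=5: 2 matching r row(s), so 2 row(s) emitted.
- agent_id=4: 1 matching r row(s), so 1 row(s) emitted.
- agent_id=4: 1 matching r row(s), so 1 row(s) emitted.
- agent_id=3: no r row matches, row kept with r columns NULL.
- agent_id=3: no r row matches, row kept with r columns NULL.
- agent_id=5: 2 matching r row(s), so 2 row(s) emitted.
- agent_id=9: 1 matching r row(s), so 1 row(s) emitted.
- agent_id=8: 1 matching r row(s), so 1 row(s) emitted.
- 4 row(s) from r found no l partner → padded with NULL.
Total: 8 matched + 6 padded = 14 rows.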